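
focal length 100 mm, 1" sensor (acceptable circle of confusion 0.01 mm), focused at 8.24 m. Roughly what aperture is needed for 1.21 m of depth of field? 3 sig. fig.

f/8.97

Write h = H − f = f²/(N·c). The thin-lens limits are Dn = s·h/(h + (s−f)) and Df = s·h/(h − (s−f)), so DoF = Df − Dn = 2·s·(s−f)·h / (h² − (s−f)²).
That is a quadratic in h: DoF·h² − 2·s·(s−f)·h − DoF·(s−f)² = 0 ⇒ h = (s−f)·(s + √(s² + DoF²)) / DoF = 8140 × (8240 + √(8240² + 1210²)) / 1210 = 8140 × (8240 + 8328.37) / 1210 ≈ 111460 mm.
Then N = f²/(c·h) = 100² / (0.01 × 111460) = 10000 / 1114.6 ≈ 8.97.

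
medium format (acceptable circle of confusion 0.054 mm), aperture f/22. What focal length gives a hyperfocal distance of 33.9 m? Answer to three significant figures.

200 mm

From H = f²/(N·c) + f, with f ≪ H: f ≈ √(H·N·c) = √(33900 × 22 × 0.054) = √40273 ≈ 200.7 mm.
Exact: f² + N·c·f − N·c·H = 0 ⇒ f = (−N·c + √((N·c)² + 4·N·c·H))/2 = (−1.188 + √161094)/2 ≈ 200.09 mm ≈ 200 mm.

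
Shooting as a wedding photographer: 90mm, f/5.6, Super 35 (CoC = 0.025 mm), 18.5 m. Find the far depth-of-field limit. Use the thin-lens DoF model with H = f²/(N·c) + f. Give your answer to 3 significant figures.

27.1 m

Hyperfocal distance H = f²/(N·c) + f = 90²/(5.6 × 0.025) + 90 = 8100/0.14 + 90 ≈ 57947.1 mm ≈ 57.95 m.
Far limit Df = s·(H − f)/(H − s) = 18500 × (57947.1 − 90) / (57947.1 − 18500) = 18500 × 57857.1 / 39447.1 ≈ 27134 mm ≈ 27.1 m.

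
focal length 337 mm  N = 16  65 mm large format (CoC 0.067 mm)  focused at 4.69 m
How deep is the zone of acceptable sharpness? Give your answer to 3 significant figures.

Hyperfocal distance H = f²/(N·c) + f = 337²/(16 × 0.067) + 337 = 113569/1.072 + 337 ≈ 106278.2 mm ≈ 106.3 m.
Near limit Dn = s·(H − f)/(H + s − 2f) = 4690 × (106278.2 − 337) / (106278.2 + 4690 − 2 × 337) = 4690 × 105941.2 / 110294.2 ≈ 4504.90 mm.
Far limit Df = s·(H − f)/(H − s) = 4690 × (106278.2 − 337) / (106278.2 − 4690) = 4690 × 105941.2 / 101588.2 ≈ 4890.96 mm.
Depth of field = Df − Dn = 4890.96 − 4504.90 ≈ 386.06 mm.

386 mm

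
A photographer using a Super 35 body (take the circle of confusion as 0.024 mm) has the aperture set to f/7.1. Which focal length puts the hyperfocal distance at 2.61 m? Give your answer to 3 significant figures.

From H = f²/(N·c) + f, with f ≪ H: f ≈ √(H·N·c) = √(2610 × 7.1 × 0.024) = √444.74 ≈ 21.09 mm.
Exact: f² + N·c·f − N·c·H = 0 ⇒ f = (−N·c + √((N·c)² + 4·N·c·H))/2 = (−0.1704 + √1779.0)/2 ≈ 21.004 mm ≈ 21.0 mm.

21.0 mm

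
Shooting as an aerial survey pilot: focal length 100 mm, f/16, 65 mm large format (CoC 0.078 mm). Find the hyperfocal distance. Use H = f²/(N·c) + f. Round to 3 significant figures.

Hyperfocal distance H = f²/(N·c) + f = 100²/(16 × 0.078) + 100 = 10000/1.248 + 100 ≈ 8112.8 mm ≈ 8.11 m.

8.11 m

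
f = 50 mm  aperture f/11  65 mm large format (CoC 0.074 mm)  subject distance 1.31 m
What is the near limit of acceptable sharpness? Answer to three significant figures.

Hyperfocal distance H = f²/(N·c) + f = 50²/(11 × 0.074) + 50 = 2500/0.814 + 50 ≈ 3121.3 mm ≈ 3.121 m.
Near limit Dn = s·(H − f)/(H + s − 2f) = 1310 × (3121.3 − 50) / (3121.3 + 1310 − 2 × 50) = 1310 × 3071.3 / 4331.3 ≈ 928.91 mm ≈ 0.929 m.

0.929 m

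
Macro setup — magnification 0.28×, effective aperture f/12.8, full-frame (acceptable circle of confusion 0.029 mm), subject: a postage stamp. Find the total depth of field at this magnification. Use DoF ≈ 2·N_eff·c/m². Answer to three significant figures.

At magnification m, DoF ≈ 2·N_eff·c/m² = 2 × 12.8 × 0.029 / 0.28² = 0.7424 / 0.0784 ≈ 9.47 mm.

9.47 mm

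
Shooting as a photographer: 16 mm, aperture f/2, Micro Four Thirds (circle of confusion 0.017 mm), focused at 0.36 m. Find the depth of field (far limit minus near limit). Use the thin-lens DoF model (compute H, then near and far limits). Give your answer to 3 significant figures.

Hyperfocal distance H = f²/(N·c) + f = 16²/(2 × 0.017) + 16 = 256/0.034 + 16 ≈ 7545.4 mm ≈ 7.545 m.
Near limit Dn = s·(H − f)/(H + s − 2f) = 360 × (7545.4 − 16) / (7545.4 + 360 − 2 × 16) = 360 × 7529.4 / 7873.4 ≈ 344.271 mm.
Far limit Df = s·(H − f)/(H − s) = 360 × (7545.4 − 16) / (7545.4 − 360) = 360 × 7529.4 / 7185.4 ≈ 377.235 mm.
Depth of field = Df − Dn = 377.235 − 344.271 ≈ 32.964 mm.

33.0 mm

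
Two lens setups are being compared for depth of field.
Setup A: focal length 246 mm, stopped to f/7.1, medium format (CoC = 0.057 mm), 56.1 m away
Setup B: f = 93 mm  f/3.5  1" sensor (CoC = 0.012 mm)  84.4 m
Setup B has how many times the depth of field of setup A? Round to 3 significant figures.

Setup A: H = 246²/(7.1×0.057) + 246 ≈ 149779.0 mm; DoF = Df − Dn = 89548 − 40844 ≈ 48704 mm.
Setup B: H = 93²/(3.5×0.012) + 93 ≈ 206021.6 mm; DoF = Df − Dn = 142905 − 59884 ≈ 83021 mm.
Ratio = 83021 / 48704 ≈ 1.70.

1.70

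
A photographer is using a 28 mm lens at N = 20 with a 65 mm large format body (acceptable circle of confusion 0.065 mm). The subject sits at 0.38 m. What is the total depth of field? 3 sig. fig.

Hyperfocal distance H = f²/(N·c) + f = 28²/(20 × 0.065) + 28 = 784/1.3 + 28 ≈ 631.1 mm ≈ 0.631 m.
Near limit Dn = s·(H − f)/(H + s − 2f) = 380 × (631.1 − 28) / (631.1 + 380 − 2 × 28) = 380 × 603.1 / 955.1 ≈ 239.95 mm.
Far limit Df = s·(H − f)/(H − s) = 380 × (631.1 − 28) / (631.1 − 380) = 380 × 603.1 / 251.1 ≈ 912.75 mm.
Depth of field = Df − Dn = 912.75 − 239.95 ≈ 672.80 mm ≈ 0.673 m.

0.673 m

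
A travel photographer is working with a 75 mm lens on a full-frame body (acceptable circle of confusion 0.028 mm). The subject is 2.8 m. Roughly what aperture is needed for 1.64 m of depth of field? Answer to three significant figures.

Write h = H − f = f²/(N·c). The thin-lens limits are Dn = s·h/(h + (s−f)) and Df = s·h/(h − (s−f)), so DoF = Df − Dn = 2·s·(s−f)·h / (h² − (s−f)²).
That is a quadratic in h: DoF·h² − 2·s·(s−f)·h − DoF·(s−f)² = 0 ⇒ h = (s−f)·(s + √(s² + DoF²)) / DoF = 2725 × (2800 + √(2800² + 1640²)) / 1640 = 2725 × (2800 + 3244.93) / 1640 ≈ 10044 mm.
Then N = f²/(c·h) = 75² / (0.028 × 10044) = 5625 / 281.24 ≈ 20.

f/20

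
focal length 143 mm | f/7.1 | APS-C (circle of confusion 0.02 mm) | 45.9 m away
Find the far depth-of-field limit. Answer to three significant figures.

Hyperfocal distance H = f²/(N·c) + f = 143²/(7.1 × 0.02) + 143 = 20449/0.142 + 143 ≈ 144150.0 mm ≈ 144.2 m.
Far limit Df = s·(H − f)/(H − s) = 45900 × (144150.0 − 143) / (144150.0 − 45900) = 45900 × 144007.0 / 98250.0 ≈ 67277 mm ≈ 67.3 m.

67.3 m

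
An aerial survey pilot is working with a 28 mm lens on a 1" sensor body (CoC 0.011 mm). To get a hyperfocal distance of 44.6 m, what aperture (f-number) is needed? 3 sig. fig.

Rearrange H = f²/(N·c) + f for N: N = f² / ((H − f)·c).
N = 28² / ((44600 − 28) × 0.011) = 784 / 490.3 ≈ 1.60.

f/1.60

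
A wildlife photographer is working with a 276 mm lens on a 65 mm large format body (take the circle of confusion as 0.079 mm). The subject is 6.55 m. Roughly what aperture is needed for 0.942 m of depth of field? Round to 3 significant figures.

f/11

Write h = H − f = f²/(N·c). The thin-lens limits are Dn = s·h/(h + (s−f)) and Df = s·h/(h − (s−f)), so DoF = Df − Dn = 2·s·(s−f)·h / (h² − (s−f)²).
That is a quadratic in h: DoF·h² − 2·s·(s−f)·h − DoF·(s−f)² = 0 ⇒ h = (s−f)·(s + √(s² + DoF²)) / DoF = 6274 × (6550 + √(6550² + 942²)) / 942 = 6274 × (6550 + 6617.39) / 942 ≈ 87699 mm.
Then N = f²/(c·h) = 276² / (0.079 × 87699) = 76176 / 6928.2 ≈ 11.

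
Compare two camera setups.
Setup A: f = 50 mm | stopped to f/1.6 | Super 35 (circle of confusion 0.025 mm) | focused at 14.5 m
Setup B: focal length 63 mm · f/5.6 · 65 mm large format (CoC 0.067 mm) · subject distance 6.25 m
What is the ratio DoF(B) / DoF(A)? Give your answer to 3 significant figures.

1.57

Setup A: H = 50²/(1.6×0.025) + 50 ≈ 62550.0 mm; DoF = Df − Dn = 18860.6 − 11777.1 ≈ 7083.5 mm.
Setup B: H = 63²/(5.6×0.067) + 63 ≈ 10641.4 mm; DoF = Df − Dn = 15056 − 3944 ≈ 11112 mm.
Ratio = 11112 / 7083.5 ≈ 1.57.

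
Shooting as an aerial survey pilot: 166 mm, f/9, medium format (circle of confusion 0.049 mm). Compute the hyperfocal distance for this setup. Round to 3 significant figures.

62.7 m

Hyperfocal distance H = f²/(N·c) + f = 166²/(9 × 0.049) + 166 = 27556/0.441 + 166 ≈ 62651.3 mm ≈ 62.7 m.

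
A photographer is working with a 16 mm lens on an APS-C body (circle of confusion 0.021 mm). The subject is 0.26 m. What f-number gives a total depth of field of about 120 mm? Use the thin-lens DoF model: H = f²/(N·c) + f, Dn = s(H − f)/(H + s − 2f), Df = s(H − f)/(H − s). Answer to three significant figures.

Write h = H − f = f²/(N·c). The thin-lens limits are Dn = s·h/(h + (s−f)) and Df = s·h/(h − (s−f)), so DoF = Df − Dn = 2·s·(s−f)·h / (h² − (s−f)²).
That is a quadratic in h: DoF·h² − 2·s·(s−f)·h − DoF·(s−f)² = 0 ⇒ h = (s−f)·(s + √(s² + DoF²)) / DoF = 244 × (260 + √(260² + 120²)) / 120 = 244 × (260 + 286.356) / 120 ≈ 1110.9 mm.
Then N = f²/(c·h) = 16² / (0.021 × 1110.9) = 256 / 23.329 ≈ 11.

f/11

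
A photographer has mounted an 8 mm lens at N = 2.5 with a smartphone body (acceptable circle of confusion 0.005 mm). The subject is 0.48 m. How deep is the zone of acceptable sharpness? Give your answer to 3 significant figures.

Hyperfocal distance H = f²/(N·c) + f = 8²/(2.5 × 0.005) + 8 = 64/0.0125 + 8 ≈ 5128.0 mm ≈ 5.128 m.
Near limit Dn = s·(H − f)/(H + s − 2f) = 480 × (5128.0 − 8) / (5128.0 + 480 − 2 × 8) = 480 × 5120.0 / 5592.0 ≈ 439.485 mm.
Far limit Df = s·(H − f)/(H − s) = 480 × (5128.0 − 8) / (5128.0 − 480) = 480 × 5120.0 / 4648.0 ≈ 528.744 mm.
Depth of field = Df − Dn = 528.744 − 439.485 ≈ 89.259 mm.

89.3 mm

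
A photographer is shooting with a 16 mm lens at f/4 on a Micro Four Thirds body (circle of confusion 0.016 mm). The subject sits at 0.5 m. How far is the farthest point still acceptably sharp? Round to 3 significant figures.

0.569 m

Hyperfocal distance H = f²/(N·c) + f = 16²/(4 × 0.016) + 16 = 256/0.064 + 16 ≈ 4016.0 mm ≈ 4.016 m.
Far limit Df = s·(H − f)/(H − s) = 500 × (4016.0 − 16) / (4016.0 − 500) = 500 × 4000.0 / 3516.0 ≈ 568.83 mm ≈ 0.569 m.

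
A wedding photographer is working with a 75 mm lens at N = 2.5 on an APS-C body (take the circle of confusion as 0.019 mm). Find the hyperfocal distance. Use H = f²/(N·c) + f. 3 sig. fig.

118 m

Hyperfocal distance H = f²/(N·c) + f = 75²/(2.5 × 0.019) + 75 = 5625/0.0475 + 75 ≈ 118496.1 mm ≈ 118 m.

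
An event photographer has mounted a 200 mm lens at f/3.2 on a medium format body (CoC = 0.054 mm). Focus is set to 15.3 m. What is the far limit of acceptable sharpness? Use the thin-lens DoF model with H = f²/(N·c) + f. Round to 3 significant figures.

Hyperfocal distance H = f²/(N·c) + f = 200²/(3.2 × 0.054) + 200 = 40000/0.1728 + 200 ≈ 231681.5 mm ≈ 231.7 m.
Far limit Df = s·(H − f)/(H − s) = 15300 × (231681.5 − 200) / (231681.5 − 15300) = 15300 × 231481.5 / 216381.5 ≈ 16368 mm ≈ 16.4 m.

16.4 m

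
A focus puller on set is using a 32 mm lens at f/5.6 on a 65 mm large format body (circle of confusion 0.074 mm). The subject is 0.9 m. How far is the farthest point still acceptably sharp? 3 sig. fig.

Hyperfocal distance H = f²/(N·c) + f = 32²/(5.6 × 0.074) + 32 = 1024/0.4144 + 32 ≈ 2503.0 mm ≈ 2.503 m.
Far limit Df = s·(H − f)/(H − s) = 900 × (2503.0 − 32) / (2503.0 − 900) = 900 × 2471.0 / 1603.0 ≈ 1387.3 mm ≈ 1.39 m.

1.39 m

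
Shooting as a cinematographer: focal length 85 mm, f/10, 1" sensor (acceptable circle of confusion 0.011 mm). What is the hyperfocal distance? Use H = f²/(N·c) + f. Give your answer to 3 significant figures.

65.8 m

Hyperfocal distance H = f²/(N·c) + f = 85²/(10 × 0.011) + 85 = 7225/0.11 + 85 ≈ 65766.8 mm ≈ 65.8 m.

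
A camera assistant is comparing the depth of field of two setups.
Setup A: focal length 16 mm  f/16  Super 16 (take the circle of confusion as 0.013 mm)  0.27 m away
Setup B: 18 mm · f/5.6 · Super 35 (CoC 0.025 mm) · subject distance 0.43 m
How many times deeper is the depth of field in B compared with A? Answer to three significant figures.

1.36

Setup A: H = 16²/(16×0.013) + 16 ≈ 1246.8 mm; DoF = Df − Dn = 340.21 − 223.81 ≈ 116.40 mm.
Setup B: H = 18²/(5.6×0.025) + 18 ≈ 2332.3 mm; DoF = Df − Dn = 523.13 − 365.02 ≈ 158.11 mm.
Ratio = 158.11 / 116.40 ≈ 1.36.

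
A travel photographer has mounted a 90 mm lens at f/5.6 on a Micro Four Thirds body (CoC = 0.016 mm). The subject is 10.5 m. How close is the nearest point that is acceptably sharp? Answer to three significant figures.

9.42 m

Hyperfocal distance H = f²/(N·c) + f = 90²/(5.6 × 0.016) + 90 = 8100/0.0896 + 90 ≈ 90491.8 mm ≈ 90.49 m.
Near limit Dn = s·(H − f)/(H + s − 2f) = 10500 × (90491.8 − 90) / (90491.8 + 10500 − 2 × 90) = 10500 × 90401.8 / 100811.8 ≈ 9415.8 mm ≈ 9.42 m.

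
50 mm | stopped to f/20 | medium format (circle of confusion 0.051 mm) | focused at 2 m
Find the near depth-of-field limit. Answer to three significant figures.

1.11 m

Hyperfocal distance H = f²/(N·c) + f = 50²/(20 × 0.051) + 50 = 2500/1.02 + 50 ≈ 2501.0 mm ≈ 2.501 m.
Near limit Dn = s·(H − f)/(H + s − 2f) = 2000 × (2501.0 − 50) / (2501.0 + 2000 − 2 × 50) = 2000 × 2451.0 / 4401.0 ≈ 1113.8 mm ≈ 1.11 m.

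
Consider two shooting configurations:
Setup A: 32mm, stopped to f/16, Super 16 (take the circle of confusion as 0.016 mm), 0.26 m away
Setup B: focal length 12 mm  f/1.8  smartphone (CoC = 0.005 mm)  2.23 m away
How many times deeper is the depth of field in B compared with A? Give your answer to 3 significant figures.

Setup A: H = 32²/(16×0.016) + 32 ≈ 4032.0 mm; DoF = Df − Dn = 275.716 − 245.979 ≈ 29.737 mm.
Setup B: H = 12²/(1.8×0.005) + 12 ≈ 16012.0 mm; DoF = Df − Dn = 2588.88 − 1958.50 ≈ 630.38 mm.
Ratio = 630.38 / 29.737 ≈ 21.2.

21.2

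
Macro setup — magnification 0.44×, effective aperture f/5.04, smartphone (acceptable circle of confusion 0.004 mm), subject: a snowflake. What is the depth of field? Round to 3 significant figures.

At magnification m, DoF ≈ 2·N_eff·c/m² = 2 × 5.04 × 0.004 / 0.44² = 0.04032 / 0.1936 ≈ 0.208 mm.

0.208 mm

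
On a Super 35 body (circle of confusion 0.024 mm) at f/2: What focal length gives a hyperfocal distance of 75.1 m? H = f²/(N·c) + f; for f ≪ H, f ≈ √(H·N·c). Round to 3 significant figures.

60.0 mm

From H = f²/(N·c) + f, with f ≪ H: f ≈ √(H·N·c) = √(75100 × 2 × 0.024) = √3604.8 ≈ 60.04 mm.
The +f correction barely moves this — solving exactly, f² + N·c·f − N·c·H = 0 ⇒ f = (−N·c + √((N·c)² + 4·N·c·H))/2 = (−0.048 + √14419)/2 ≈ 60.016 mm, so f ≈ 60.0 mm.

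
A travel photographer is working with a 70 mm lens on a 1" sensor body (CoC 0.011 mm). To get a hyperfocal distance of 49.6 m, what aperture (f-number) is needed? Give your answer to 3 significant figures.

f/8.99

Rearrange H = f²/(N·c) + f for N: N = f² / ((H − f)·c).
N = 70² / ((49600 − 70) × 0.011) = 4900 / 544.8 ≈ 8.99.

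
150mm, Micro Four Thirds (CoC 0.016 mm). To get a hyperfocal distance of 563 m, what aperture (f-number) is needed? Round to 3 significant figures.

Rearrange H = f²/(N·c) + f for N: N = f² / ((H − f)·c).
N = 150² / ((563000 − 150) × 0.016) = 22500 / 9006 ≈ 2.50.

f/2.50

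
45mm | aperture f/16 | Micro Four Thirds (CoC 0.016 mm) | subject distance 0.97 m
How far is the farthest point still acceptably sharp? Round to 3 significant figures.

Hyperfocal distance H = f²/(N·c) + f = 45²/(16 × 0.016) + 45 = 2025/0.256 + 45 ≈ 7955.2 mm ≈ 7.955 m.
Far limit Df = s·(H − f)/(H − s) = 970 × (7955.2 − 45) / (7955.2 − 970) = 970 × 7910.2 / 6985.2 ≈ 1098.5 mm ≈ 1.10 m.

1.10 m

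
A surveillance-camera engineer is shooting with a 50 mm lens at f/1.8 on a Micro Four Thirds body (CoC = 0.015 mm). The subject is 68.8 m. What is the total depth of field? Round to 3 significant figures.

228 m

Hyperfocal distance H = f²/(N·c) + f = 50²/(1.8 × 0.015) + 50 = 2500/0.027 + 50 ≈ 92642.6 mm ≈ 92.64 m.
Near limit Dn = s·(H − f)/(H + s − 2f) = 68800 × (92642.6 − 50) / (92642.6 + 68800 − 2 × 50) = 68800 × 92592.6 / 161342.6 ≈ 39484 mm.
Far limit Df = s·(H − f)/(H − s) = 68800 × (92642.6 − 50) / (92642.6 − 68800) = 68800 × 92592.6 / 23842.6 ≈ 267184 mm.
Depth of field = Df − Dn = 267184 − 39484 ≈ 227700 mm ≈ 228 m.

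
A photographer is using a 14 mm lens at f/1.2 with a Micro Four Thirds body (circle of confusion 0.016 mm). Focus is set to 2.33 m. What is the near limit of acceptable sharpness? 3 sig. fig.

1.90 m

Hyperfocal distance H = f²/(N·c) + f = 14²/(1.2 × 0.016) + 14 = 196/0.0192 + 14 ≈ 10222.3 mm ≈ 10.22 m.
Near limit Dn = s·(H − f)/(H + s − 2f) = 2330 × (10222.3 − 14) / (10222.3 + 2330 − 2 × 14) = 2330 × 10208.3 / 12524.3 ≈ 1899.1 mm ≈ 1.90 m.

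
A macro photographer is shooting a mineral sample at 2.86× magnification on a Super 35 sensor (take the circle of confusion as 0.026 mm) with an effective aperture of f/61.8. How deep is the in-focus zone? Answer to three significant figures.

At magnification m, DoF ≈ 2·N_eff·c/m² = 2 × 61.8 × 0.026 / 2.86² = 3.214 / 8.18 ≈ 0.393 mm.

0.393 mm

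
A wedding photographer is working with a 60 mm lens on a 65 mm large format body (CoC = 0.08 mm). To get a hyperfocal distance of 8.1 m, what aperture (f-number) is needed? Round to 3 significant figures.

f/5.60

Rearrange H = f²/(N·c) + f for N: N = f² / ((H − f)·c).
N = 60² / ((8100 − 60) × 0.08) = 3600 / 643.2 ≈ 5.60.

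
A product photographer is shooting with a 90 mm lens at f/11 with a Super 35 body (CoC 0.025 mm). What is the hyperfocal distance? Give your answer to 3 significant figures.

29.5 m

Hyperfocal distance H = f²/(N·c) + f = 90²/(11 × 0.025) + 90 = 8100/0.275 + 90 ≈ 29544.5 mm ≈ 29.5 m.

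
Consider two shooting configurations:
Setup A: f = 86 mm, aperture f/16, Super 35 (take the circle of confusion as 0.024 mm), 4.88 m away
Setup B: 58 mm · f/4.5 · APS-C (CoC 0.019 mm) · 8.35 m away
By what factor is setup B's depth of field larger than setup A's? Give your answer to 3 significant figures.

1.42

Setup A: H = 86²/(16×0.024) + 86 ≈ 19346.4 mm; DoF = Df − Dn = 6497.2 − 3907.4 ≈ 2589.8 mm.
Setup B: H = 58²/(4.5×0.019) + 58 ≈ 39403.0 mm; DoF = Df − Dn = 10579.7 − 6896.5 ≈ 3683.2 mm.
Ratio = 3683.2 / 2589.8 ≈ 1.42.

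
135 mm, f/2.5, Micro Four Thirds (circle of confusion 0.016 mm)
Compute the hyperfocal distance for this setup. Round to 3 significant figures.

Hyperfocal distance H = f²/(N·c) + f = 135²/(2.5 × 0.016) + 135 = 18225/0.04 + 135 ≈ 455760.0 mm ≈ 456 m.

456 m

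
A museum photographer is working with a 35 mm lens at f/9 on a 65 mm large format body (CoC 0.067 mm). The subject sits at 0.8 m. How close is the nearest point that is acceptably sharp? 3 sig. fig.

0.581 m

Hyperfocal distance H = f²/(N·c) + f = 35²/(9 × 0.067) + 35 = 1225/0.603 + 35 ≈ 2066.5 mm ≈ 2.067 m.
Near limit Dn = s·(H − f)/(H + s − 2f) = 800 × (2066.5 − 35) / (2066.5 + 800 − 2 × 35) = 800 × 2031.5 / 2796.5 ≈ 581.16 mm ≈ 0.581 m.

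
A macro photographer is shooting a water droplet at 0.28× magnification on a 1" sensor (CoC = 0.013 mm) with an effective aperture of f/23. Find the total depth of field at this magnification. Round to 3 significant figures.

7.63 mm

At magnification m, DoF ≈ 2·N_eff·c/m² = 2 × 23 × 0.013 / 0.28² = 0.598 / 0.0784 ≈ 7.63 mm.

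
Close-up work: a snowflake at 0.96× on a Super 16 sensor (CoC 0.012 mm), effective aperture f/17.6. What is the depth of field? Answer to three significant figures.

At magnification m, DoF ≈ 2·N_eff·c/m² = 2 × 17.6 × 0.012 / 0.96² = 0.4224 / 0.9216 ≈ 0.458 mm.

0.458 mm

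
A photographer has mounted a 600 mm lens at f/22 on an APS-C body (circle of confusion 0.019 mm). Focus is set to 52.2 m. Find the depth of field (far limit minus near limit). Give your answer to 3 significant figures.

6.28 m

Hyperfocal distance H = f²/(N·c) + f = 600²/(22 × 0.019) + 600 = 360000/0.418 + 600 ≈ 861844.0 mm ≈ 861.8 m.
Near limit Dn = s·(H − f)/(H + s − 2f) = 52200 × (861844.0 − 600) / (861844.0 + 52200 − 2 × 600) = 52200 × 861244.0 / 912844.0 ≈ 49249.3 mm.
Far limit Df = s·(H − f)/(H − s) = 52200 × (861844.0 − 600) / (861844.0 − 52200) = 52200 × 861244.0 / 809644.0 ≈ 55526.8 mm.
Depth of field = Df − Dn = 55526.8 − 49249.3 ≈ 6277.5 mm ≈ 6.28 m.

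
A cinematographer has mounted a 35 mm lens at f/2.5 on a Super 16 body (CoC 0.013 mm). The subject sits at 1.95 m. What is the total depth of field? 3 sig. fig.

199 mm

Hyperfocal distance H = f²/(N·c) + f = 35²/(2.5 × 0.013) + 35 = 1225/0.0325 + 35 ≈ 37727.3 mm ≈ 37.73 m.
Near limit Dn = s·(H − f)/(H + s − 2f) = 1950 × (37727.3 − 35) / (37727.3 + 1950 − 2 × 35) = 1950 × 37692.3 / 39607.3 ≈ 1855.72 mm.
Far limit Df = s·(H − f)/(H − s) = 1950 × (37727.3 − 35) / (37727.3 − 1950) = 1950 × 37692.3 / 35777.3 ≈ 2054.37 mm.
Depth of field = Df − Dn = 2054.37 − 1855.72 ≈ 198.65 mm.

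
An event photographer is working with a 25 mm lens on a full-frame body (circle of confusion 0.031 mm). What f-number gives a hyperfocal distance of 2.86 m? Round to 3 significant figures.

f/7.11

Rearrange H = f²/(N·c) + f for N: N = f² / ((H − f)·c).
N = 25² / ((2860 − 25) × 0.031) = 625 / 87.89 ≈ 7.11.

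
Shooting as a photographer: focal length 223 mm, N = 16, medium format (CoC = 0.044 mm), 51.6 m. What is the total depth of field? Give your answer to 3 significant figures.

Hyperfocal distance H = f²/(N·c) + f = 223²/(16 × 0.044) + 223 = 49729/0.704 + 223 ≈ 70860.8 mm ≈ 70.86 m.
Near limit Dn = s·(H − f)/(H + s − 2f) = 51600 × (70860.8 − 223) / (70860.8 + 51600 − 2 × 223) = 51600 × 70637.8 / 122014.8 ≈ 29873 mm.
Far limit Df = s·(H − f)/(H − s) = 51600 × (70860.8 − 223) / (70860.8 − 51600) = 51600 × 70637.8 / 19260.8 ≈ 189240 mm.
Depth of field = Df − Dn = 189240 − 29873 ≈ 159367 mm ≈ 159 m.

159 m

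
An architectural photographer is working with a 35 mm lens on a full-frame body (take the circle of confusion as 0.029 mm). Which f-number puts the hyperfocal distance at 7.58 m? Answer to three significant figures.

Rearrange H = f²/(N·c) + f for N: N = f² / ((H − f)·c).
N = 35² / ((7580 − 35) × 0.029) = 1225 / 218.8 ≈ 5.60.

f/5.60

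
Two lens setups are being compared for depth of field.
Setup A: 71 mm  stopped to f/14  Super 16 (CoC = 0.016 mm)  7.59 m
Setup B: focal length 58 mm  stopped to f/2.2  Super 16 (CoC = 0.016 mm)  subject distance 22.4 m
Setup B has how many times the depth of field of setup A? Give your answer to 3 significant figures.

1.94

Setup A: H = 71²/(14×0.016) + 71 ≈ 22575.5 mm; DoF = Df − Dn = 11398.3 − 5689.2 ≈ 5709.1 mm.
Setup B: H = 58²/(2.2×0.016) + 58 ≈ 95626.2 mm; DoF = Df − Dn = 29234 − 18156 ≈ 11078 mm.
Ratio = 11078 / 5709.1 ≈ 1.94.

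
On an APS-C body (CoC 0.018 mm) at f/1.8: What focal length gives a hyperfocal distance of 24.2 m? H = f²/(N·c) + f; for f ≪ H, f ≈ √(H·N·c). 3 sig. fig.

28.0 mm

From H = f²/(N·c) + f, with f ≪ H: f ≈ √(H·N·c) = √(24200 × 1.8 × 0.018) = √784.08 ≈ 28.00 mm.
The +f correction barely moves this — solving exactly, f² + N·c·f − N·c·H = 0 ⇒ f = (−N·c + √((N·c)² + 4·N·c·H))/2 = (−0.0324 + √3136.3)/2 ≈ 27.985 mm, so f ≈ 28.0 mm.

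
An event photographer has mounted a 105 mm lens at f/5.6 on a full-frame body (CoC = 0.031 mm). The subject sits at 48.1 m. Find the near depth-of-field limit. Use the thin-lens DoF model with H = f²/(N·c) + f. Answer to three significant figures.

Hyperfocal distance H = f²/(N·c) + f = 105²/(5.6 × 0.031) + 105 = 11025/0.1736 + 105 ≈ 63613.1 mm ≈ 63.61 m.
Near limit Dn = s·(H − f)/(H + s − 2f) = 48100 × (63613.1 − 105) / (63613.1 + 48100 − 2 × 105) = 48100 × 63508.1 / 111503.1 ≈ 27396 mm ≈ 27.4 m.

27.4 m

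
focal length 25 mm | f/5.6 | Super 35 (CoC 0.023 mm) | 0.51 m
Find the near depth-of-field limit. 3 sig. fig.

Hyperfocal distance H = f²/(N·c) + f = 25²/(5.6 × 0.023) + 25 = 625/0.1288 + 25 ≈ 4877.5 mm ≈ 4.877 m.
Near limit Dn = s·(H − f)/(H + s − 2f) = 510 × (4877.5 − 25) / (4877.5 + 510 − 2 × 25) = 510 × 4852.5 / 5337.5 ≈ 463.66 mm.

464 mm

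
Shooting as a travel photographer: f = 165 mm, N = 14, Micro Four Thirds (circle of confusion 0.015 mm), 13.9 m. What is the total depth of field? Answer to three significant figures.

Hyperfocal distance H = f²/(N·c) + f = 165²/(14 × 0.015) + 165 = 27225/0.21 + 165 ≈ 129807.9 mm ≈ 129.8 m.
Near limit Dn = s·(H − f)/(H + s − 2f) = 13900 × (129807.9 − 165) / (129807.9 + 13900 − 2 × 165) = 13900 × 129642.9 / 143377.9 ≈ 12568.4 mm.
Far limit Df = s·(H − f)/(H − s) = 13900 × (129807.9 − 165) / (129807.9 − 13900) = 13900 × 129642.9 / 115907.9 ≈ 15547.1 mm.
Depth of field = Df − Dn = 15547.1 − 12568.4 ≈ 2978.7 mm ≈ 2.98 m.

2.98 m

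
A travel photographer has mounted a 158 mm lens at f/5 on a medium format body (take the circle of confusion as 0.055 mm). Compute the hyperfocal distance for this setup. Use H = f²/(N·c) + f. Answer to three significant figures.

Hyperfocal distance H = f²/(N·c) + f = 158²/(5 × 0.055) + 158 = 24964/0.275 + 158 ≈ 90936.2 mm ≈ 90.9 m.

90.9 m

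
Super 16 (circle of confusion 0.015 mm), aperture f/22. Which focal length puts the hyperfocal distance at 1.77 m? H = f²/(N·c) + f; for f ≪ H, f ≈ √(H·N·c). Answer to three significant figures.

From H = f²/(N·c) + f, with f ≪ H: f ≈ √(H·N·c) = √(1770 × 22 × 0.015) = √584.10 ≈ 24.17 mm.
Exact: f² + N·c·f − N·c·H = 0 ⇒ f = (−N·c + √((N·c)² + 4·N·c·H))/2 = (−0.33 + √2336.5)/2 ≈ 24.004 mm ≈ 24.0 mm.

24.0 mm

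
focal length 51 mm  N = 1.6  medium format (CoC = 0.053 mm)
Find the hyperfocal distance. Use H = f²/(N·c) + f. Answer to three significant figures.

Hyperfocal distance H = f²/(N·c) + f = 51²/(1.6 × 0.053) + 51 = 2601/0.0848 + 51 ≈ 30723.2 mm ≈ 30.7 m.

30.7 m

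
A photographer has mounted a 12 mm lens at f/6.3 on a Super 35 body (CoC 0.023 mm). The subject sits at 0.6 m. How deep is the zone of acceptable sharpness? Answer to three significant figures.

1.09 m

Hyperfocal distance H = f²/(N·c) + f = 12²/(6.3 × 0.023) + 12 = 144/0.1449 + 12 ≈ 1005.8 mm ≈ 1.006 m.
Near limit Dn = s·(H − f)/(H + s − 2f) = 600 × (1005.8 − 12) / (1005.8 + 600 − 2 × 12) = 600 × 993.8 / 1581.8 ≈ 377.0 mm.
Far limit Df = s·(H − f)/(H − s) = 600 × (1005.8 − 12) / (1005.8 − 600) = 600 × 993.8 / 405.8 ≈ 1469.4 mm.
Depth of field = Df − Dn = 1469.4 − 377.0 ≈ 1092.4 mm ≈ 1.09 m.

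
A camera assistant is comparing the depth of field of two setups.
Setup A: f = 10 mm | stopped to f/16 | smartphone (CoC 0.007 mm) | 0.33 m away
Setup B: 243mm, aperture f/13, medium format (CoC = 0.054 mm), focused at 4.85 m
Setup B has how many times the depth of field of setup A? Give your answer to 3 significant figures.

Setup A: H = 10²/(16×0.007) + 10 ≈ 902.9 mm; DoF = Df − Dn = 514.34 − 242.93 ≈ 271.41 mm.
Setup B: H = 243²/(13×0.054) + 243 ≈ 84358.4 mm; DoF = Df − Dn = 5131.03 − 4598.16 ≈ 532.87 mm.
Ratio = 532.87 / 271.41 ≈ 1.96.

1.96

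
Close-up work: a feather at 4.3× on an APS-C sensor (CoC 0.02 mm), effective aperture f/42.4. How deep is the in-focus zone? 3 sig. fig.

0.0917 mm

At magnification m, DoF ≈ 2·N_eff·c/m² = 2 × 42.4 × 0.02 / 4.3² = 1.696 / 18.49 ≈ 0.0917 mm.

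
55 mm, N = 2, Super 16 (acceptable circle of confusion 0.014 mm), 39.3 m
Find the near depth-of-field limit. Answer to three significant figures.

Hyperfocal distance H = f²/(N·c) + f = 55²/(2 × 0.014) + 55 = 3025/0.028 + 55 ≈ 108090.7 mm ≈ 108.1 m.
Near limit Dn = s·(H − f)/(H + s − 2f) = 39300 × (108090.7 − 55) / (108090.7 + 39300 − 2 × 55) = 39300 × 108035.7 / 147280.7 ≈ 28828 mm ≈ 28.8 m.

28.8 m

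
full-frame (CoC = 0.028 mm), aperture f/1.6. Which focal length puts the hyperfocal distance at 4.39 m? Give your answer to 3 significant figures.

From H = f²/(N·c) + f, with f ≪ H: f ≈ √(H·N·c) = √(4390 × 1.6 × 0.028) = √196.67 ≈ 14.02 mm.
The +f correction barely moves this — solving exactly, f² + N·c·f − N·c·H = 0 ⇒ f = (−N·c + √((N·c)² + 4·N·c·H))/2 = (−0.0448 + √786.69)/2 ≈ 14.002 mm, so f ≈ 14.0 mm.

14.0 mm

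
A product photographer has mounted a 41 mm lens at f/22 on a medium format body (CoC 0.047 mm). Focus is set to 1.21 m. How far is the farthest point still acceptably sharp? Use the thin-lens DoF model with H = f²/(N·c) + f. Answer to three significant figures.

Hyperfocal distance H = f²/(N·c) + f = 41²/(22 × 0.047) + 41 = 1681/1.034 + 41 ≈ 1666.7 mm ≈ 1.667 m.
Far limit Df = s·(H − f)/(H − s) = 1210 × (1666.7 − 41) / (1666.7 − 1210) = 1210 × 1625.7 / 456.7 ≈ 4307.0 mm ≈ 4.31 m.

4.31 m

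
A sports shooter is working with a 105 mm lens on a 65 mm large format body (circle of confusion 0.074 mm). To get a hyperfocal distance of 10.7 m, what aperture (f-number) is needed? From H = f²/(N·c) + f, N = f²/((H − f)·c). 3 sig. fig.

f/14.1

Rearrange H = f²/(N·c) + f for N: N = f² / ((H − f)·c).
N = 105² / ((10700 − 105) × 0.074) = 11025 / 784.0 ≈ 14.1.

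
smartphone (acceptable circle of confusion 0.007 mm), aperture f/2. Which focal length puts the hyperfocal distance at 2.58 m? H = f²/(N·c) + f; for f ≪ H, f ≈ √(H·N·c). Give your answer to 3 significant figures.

From H = f²/(N·c) + f, with f ≪ H: f ≈ √(H·N·c) = √(2580 × 2 × 0.007) = √36.120 ≈ 6.010 mm.
Exact: f² + N·c·f − N·c·H = 0 ⇒ f = (−N·c + √((N·c)² + 4·N·c·H))/2 = (−0.014 + √144.48)/2 ≈ 6.0030 mm ≈ 6.00 mm.

6.00 mm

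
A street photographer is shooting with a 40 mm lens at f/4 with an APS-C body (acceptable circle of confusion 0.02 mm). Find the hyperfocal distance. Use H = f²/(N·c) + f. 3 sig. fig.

Hyperfocal distance H = f²/(N·c) + f = 40²/(4 × 0.02) + 40 = 1600/0.08 + 40 ≈ 20040.0 mm ≈ 20.0 m.

20.0 m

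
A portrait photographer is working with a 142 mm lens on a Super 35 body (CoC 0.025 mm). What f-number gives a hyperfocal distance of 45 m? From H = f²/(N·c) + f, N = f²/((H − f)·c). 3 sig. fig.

Rearrange H = f²/(N·c) + f for N: N = f² / ((H − f)·c).
N = 142² / ((45000 − 142) × 0.025) = 20164 / 1121 ≈ 18.

f/18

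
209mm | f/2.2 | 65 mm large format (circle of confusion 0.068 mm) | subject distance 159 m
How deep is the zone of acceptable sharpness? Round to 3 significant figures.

Hyperfocal distance H = f²/(N·c) + f = 209²/(2.2 × 0.068) + 209 = 43681/0.1496 + 209 ≈ 292194.3 mm ≈ 292.2 m.
Near limit Dn = s·(H − f)/(H + s − 2f) = 159000 × (292194.3 − 209) / (292194.3 + 159000 − 2 × 209) = 159000 × 291985.3 / 450776.3 ≈ 102990 mm.
Far limit Df = s·(H − f)/(H − s) = 159000 × (292194.3 − 209) / (292194.3 − 159000) = 159000 × 291985.3 / 133194.3 ≈ 348556 mm.
Depth of field = Df − Dn = 348556 − 102990 ≈ 245566 mm ≈ 246 m.

246 m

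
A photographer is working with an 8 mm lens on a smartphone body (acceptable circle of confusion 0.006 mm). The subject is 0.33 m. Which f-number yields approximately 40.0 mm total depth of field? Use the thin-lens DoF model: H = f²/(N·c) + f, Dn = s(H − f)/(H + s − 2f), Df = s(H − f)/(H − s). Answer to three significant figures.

f/2.00

Write h = H − f = f²/(N·c). The thin-lens limits are Dn = s·h/(h + (s−f)) and Df = s·h/(h − (s−f)), so DoF = Df − Dn = 2·s·(s−f)·h / (h² − (s−f)²).
That is a quadratic in h: DoF·h² − 2·s·(s−f)·h − DoF·(s−f)² = 0 ⇒ h = (s−f)·(s + √(s² + DoF²)) / DoF = 322 × (330 + √(330² + 40²)) / 40 = 322 × (330 + 332.415) / 40 ≈ 5332.4 mm.
Then N = f²/(c·h) = 8² / (0.006 × 5332.4) = 64 / 31.995 ≈ 2.00.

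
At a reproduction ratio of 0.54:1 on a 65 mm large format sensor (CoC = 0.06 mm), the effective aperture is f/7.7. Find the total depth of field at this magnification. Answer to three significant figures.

3.17 mm

At magnification m, DoF ≈ 2·N_eff·c/m² = 2 × 7.7 × 0.06 / 0.54² = 0.924 / 0.2916 ≈ 3.17 mm.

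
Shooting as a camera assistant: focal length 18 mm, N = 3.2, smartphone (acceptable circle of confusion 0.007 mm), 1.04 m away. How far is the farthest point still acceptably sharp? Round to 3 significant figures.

1.12 m

Hyperfocal distance H = f²/(N·c) + f = 18²/(3.2 × 0.007) + 18 = 324/0.0224 + 18 ≈ 14482.3 mm ≈ 14.48 m.
Far limit Df = s·(H − f)/(H − s) = 1040 × (14482.3 − 18) / (14482.3 − 1040) = 1040 × 14464.3 / 13442.3 ≈ 1119.1 mm ≈ 1.12 m.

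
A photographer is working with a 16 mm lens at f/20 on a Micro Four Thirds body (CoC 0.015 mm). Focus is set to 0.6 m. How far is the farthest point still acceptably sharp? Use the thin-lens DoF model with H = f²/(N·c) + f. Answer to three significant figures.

1.90 m

Hyperfocal distance H = f²/(N·c) + f = 16²/(20 × 0.015) + 16 = 256/0.3 + 16 ≈ 869.3 mm ≈ 0.869 m.
Far limit Df = s·(H − f)/(H − s) = 600 × (869.3 − 16) / (869.3 − 600) = 600 × 853.3 / 269.3 ≈ 1901.0 mm ≈ 1.90 m.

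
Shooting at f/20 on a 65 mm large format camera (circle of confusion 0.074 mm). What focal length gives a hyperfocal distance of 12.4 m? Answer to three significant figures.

135 mm

From H = f²/(N·c) + f, with f ≪ H: f ≈ √(H·N·c) = √(12400 × 20 × 0.074) = √18352 ≈ 135.5 mm.
Exact: f² + N·c·f − N·c·H = 0 ⇒ f = (−N·c + √((N·c)² + 4·N·c·H))/2 = (−1.48 + √73410)/2 ≈ 134.73 mm ≈ 135 mm.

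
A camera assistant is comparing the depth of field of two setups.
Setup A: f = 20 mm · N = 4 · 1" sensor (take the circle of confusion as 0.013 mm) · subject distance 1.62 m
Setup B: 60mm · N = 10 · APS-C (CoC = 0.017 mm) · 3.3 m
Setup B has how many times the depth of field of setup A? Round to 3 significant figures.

1.47

Setup A: H = 20²/(4×0.013) + 20 ≈ 7712.3 mm; DoF = Df − Dn = 2045.45 − 1341.06 ≈ 704.39 mm.
Setup B: H = 60²/(10×0.017) + 60 ≈ 21236.5 mm; DoF = Df − Dn = 3896.1 − 2862.1 ≈ 1034.0 mm.
Ratio = 1034.0 / 704.39 ≈ 1.47.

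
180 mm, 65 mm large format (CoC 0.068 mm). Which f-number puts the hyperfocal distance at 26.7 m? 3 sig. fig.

f/18

Rearrange H = f²/(N·c) + f for N: N = f² / ((H − f)·c).
N = 180² / ((26700 − 180) × 0.068) = 32400 / 1803 ≈ 18.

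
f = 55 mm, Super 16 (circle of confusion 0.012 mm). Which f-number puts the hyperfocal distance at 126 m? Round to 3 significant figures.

f/2.00

Rearrange H = f²/(N·c) + f for N: N = f² / ((H − f)·c).
N = 55² / ((126000 − 55) × 0.012) = 3025 / 1511 ≈ 2.00.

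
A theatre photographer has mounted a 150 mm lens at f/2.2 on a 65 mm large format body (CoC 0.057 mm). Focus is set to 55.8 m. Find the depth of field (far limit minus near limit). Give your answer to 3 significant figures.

Hyperfocal distance H = f²/(N·c) + f = 150²/(2.2 × 0.057) + 150 = 22500/0.1254 + 150 ≈ 179575.8 mm ≈ 179.6 m.
Near limit Dn = s·(H − f)/(H + s − 2f) = 55800 × (179575.8 − 150) / (179575.8 + 55800 − 2 × 150) = 55800 × 179425.8 / 235075.8 ≈ 42590 mm.
Far limit Df = s·(H − f)/(H − s) = 55800 × (179575.8 − 150) / (179575.8 − 55800) = 55800 × 179425.8 / 123775.8 ≈ 80888 mm.
Depth of field = Df − Dn = 80888 − 42590 ≈ 38298 mm ≈ 38.3 m.

38.3 m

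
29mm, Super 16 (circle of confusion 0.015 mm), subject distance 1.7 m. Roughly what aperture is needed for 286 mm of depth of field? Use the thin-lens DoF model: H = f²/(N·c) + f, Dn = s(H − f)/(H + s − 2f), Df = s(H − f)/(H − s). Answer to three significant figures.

f/2.80

Write h = H − f = f²/(N·c). The thin-lens limits are Dn = s·h/(h + (s−f)) and Df = s·h/(h − (s−f)), so DoF = Df − Dn = 2·s·(s−f)·h / (h² − (s−f)²).
That is a quadratic in h: DoF·h² − 2·s·(s−f)·h − DoF·(s−f)² = 0 ⇒ h = (s−f)·(s + √(s² + DoF²)) / DoF = 1671 × (1700 + √(1700² + 286²)) / 286 = 1671 × (1700 + 1723.89) / 286 ≈ 20005 mm.
Then N = f²/(c·h) = 29² / (0.015 × 20005) = 841 / 300.07 ≈ 2.80.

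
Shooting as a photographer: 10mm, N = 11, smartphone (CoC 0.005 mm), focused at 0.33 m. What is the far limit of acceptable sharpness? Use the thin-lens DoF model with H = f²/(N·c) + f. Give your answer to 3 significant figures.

Hyperfocal distance H = f²/(N·c) + f = 10²/(11 × 0.005) + 10 = 100/0.055 + 10 ≈ 1828.2 mm ≈ 1.828 m.
Far limit Df = s·(H − f)/(H − s) = 330 × (1828.2 − 10) / (1828.2 − 330) = 330 × 1818.2 / 1498.2 ≈ 400.49 mm.

400 mm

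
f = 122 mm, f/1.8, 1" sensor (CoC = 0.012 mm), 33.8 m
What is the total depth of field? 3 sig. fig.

3.31 m

Hyperfocal distance H = f²/(N·c) + f = 122²/(1.8 × 0.012) + 122 = 14884/0.0216 + 122 ≈ 689196.1 mm ≈ 689.2 m.
Near limit Dn = s·(H − f)/(H + s − 2f) = 33800 × (689196.1 − 122) / (689196.1 + 33800 − 2 × 122) = 33800 × 689074.1 / 722752.1 ≈ 32225.0 mm.
Far limit Df = s·(H − f)/(H − s) = 33800 × (689196.1 − 122) / (689196.1 − 33800) = 33800 × 689074.1 / 655396.1 ≈ 35536.8 mm.
Depth of field = Df − Dn = 35536.8 − 32225.0 ≈ 3311.8 mm ≈ 3.31 m.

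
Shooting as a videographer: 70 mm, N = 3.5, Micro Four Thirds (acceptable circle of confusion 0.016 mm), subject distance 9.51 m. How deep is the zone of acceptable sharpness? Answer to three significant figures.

Hyperfocal distance H = f²/(N·c) + f = 70²/(3.5 × 0.016) + 70 = 4900/0.056 + 70 ≈ 87570.0 mm ≈ 87.57 m.
Near limit Dn = s·(H − f)/(H + s − 2f) = 9510 × (87570.0 − 70) / (87570.0 + 9510 − 2 × 70) = 9510 × 87500.0 / 96940.0 ≈ 8583.9 mm.
Far limit Df = s·(H − f)/(H − s) = 9510 × (87570.0 − 70) / (87570.0 − 9510) = 9510 × 87500.0 / 78060.0 ≈ 10660.1 mm.
Depth of field = Df − Dn = 10660.1 − 8583.9 ≈ 2076.2 mm ≈ 2.08 m.

2.08 m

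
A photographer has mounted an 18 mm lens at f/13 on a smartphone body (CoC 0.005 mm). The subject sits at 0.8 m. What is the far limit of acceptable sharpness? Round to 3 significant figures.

0.949 m

Hyperfocal distance H = f²/(N·c) + f = 18²/(13 × 0.005) + 18 = 324/0.065 + 18 ≈ 5002.6 mm ≈ 5.003 m.
Far limit Df = s·(H − f)/(H − s) = 800 × (5002.6 − 18) / (5002.6 − 800) = 800 × 4984.6 / 4202.6 ≈ 948.86 mm ≈ 0.949 m.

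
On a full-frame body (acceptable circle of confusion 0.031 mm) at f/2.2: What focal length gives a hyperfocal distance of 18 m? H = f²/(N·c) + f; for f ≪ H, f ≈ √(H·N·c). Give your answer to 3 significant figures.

From H = f²/(N·c) + f, with f ≪ H: f ≈ √(H·N·c) = √(18000 × 2.2 × 0.031) = √1227.6 ≈ 35.04 mm.
The +f correction barely moves this — solving exactly, f² + N·c·f − N·c·H = 0 ⇒ f = (−N·c + √((N·c)² + 4·N·c·H))/2 = (−0.0682 + √4910.4)/2 ≈ 35.003 mm, so f ≈ 35.0 mm.

35.0 mm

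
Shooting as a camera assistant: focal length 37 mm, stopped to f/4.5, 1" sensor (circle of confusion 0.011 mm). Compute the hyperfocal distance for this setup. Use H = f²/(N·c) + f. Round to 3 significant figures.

Hyperfocal distance H = f²/(N·c) + f = 37²/(4.5 × 0.011) + 37 = 1369/0.0495 + 37 ≈ 27693.6 mm ≈ 27.7 m.

27.7 m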